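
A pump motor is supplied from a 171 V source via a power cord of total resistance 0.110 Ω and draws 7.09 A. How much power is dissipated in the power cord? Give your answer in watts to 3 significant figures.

5.53 W

The power cord and load are in series, so the same current flows in both; the loss is I²R_line.
The power cord carries the full 7.09 A.
P_line = I² R_line = (7.090)² × 0.110 = 5.529 W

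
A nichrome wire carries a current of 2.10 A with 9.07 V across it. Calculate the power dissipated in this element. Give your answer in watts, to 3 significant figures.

V and I are known directly — P = V I, no intermediate step needed.
P = 9.07 V × 2.100 A = 19.05 W

19.0 W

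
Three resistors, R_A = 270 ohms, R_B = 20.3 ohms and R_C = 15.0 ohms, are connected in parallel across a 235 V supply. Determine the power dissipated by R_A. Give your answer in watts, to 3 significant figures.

R_A sits directly across the source, so P = V²/R with V = 235 V.
P_R_A = V² / R_A = (235)² / 270 Ω = 204.5 W

205 W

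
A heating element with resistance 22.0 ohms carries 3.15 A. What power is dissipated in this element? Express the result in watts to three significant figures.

218 W

Current and resistance are given, so P = I²R is the direct form.
P = (3.150 A)² × 22.0 Ω = 218.3 W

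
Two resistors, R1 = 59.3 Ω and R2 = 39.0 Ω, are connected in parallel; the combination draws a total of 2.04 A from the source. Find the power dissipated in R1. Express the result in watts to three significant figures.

The branches share the same voltage, but only the total current is given — find V from the equivalent resistance first.
1/R_eq = 1/59.3 + 1/39.0 ⇒ R_eq = 23.53 Ω
V = I_total × R_eq = 2.040 × 23.53 = 47.99 V
P_R1 = V² / R1 = (47.99)² / 59.3 = 38.85 W

38.8 W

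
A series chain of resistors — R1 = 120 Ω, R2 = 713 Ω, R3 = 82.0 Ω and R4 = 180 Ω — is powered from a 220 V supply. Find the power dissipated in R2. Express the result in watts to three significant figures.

The current is common to all series resistors; compute it, then apply P = I²R for the target.
R_total = 120 + 713 + 82.0 + 180 = 1095 Ω
I = V / R_total = 220 / 1095 = 0.2009 A
P_R2 = I² × R2 = (0.2009)² × 713 = 28.78 W

28.8 W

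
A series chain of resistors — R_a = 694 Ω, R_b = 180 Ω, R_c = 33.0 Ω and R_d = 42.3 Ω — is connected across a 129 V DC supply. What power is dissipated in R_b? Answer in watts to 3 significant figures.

3.32 W

Since the resistors are in series they all carry the loop current I = V/R_total; the power in any one is I²R.
R_total = 694 + 180 + 33.0 + 42.3 = 949.3 Ω
I = V / R_total = 129 / 949.3 = 0.1359 A
P_R_b = I² × R_b = (0.1359)² × 180 = 3.324 W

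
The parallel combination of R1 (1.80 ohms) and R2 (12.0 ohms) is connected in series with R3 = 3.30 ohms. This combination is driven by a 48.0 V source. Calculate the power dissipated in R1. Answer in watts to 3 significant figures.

132 W

Collapse the R1‖R2 pair into one equivalent R_p; then R_p and R3 form a series string.
R_p = (1.80×12.0)/(1.80+12.0) = 1.565 Ω
R_total = R_p + 3.30 = 1.565 + 3.30 = 4.865 Ω
I = V / R_total = 48.0 / 4.865 = 9.866 A
Voltage across the parallel pair: V_p = I × R_p = 9.866 × 1.565 = 15.44 V
R1 has V_p across it, so P = V_p²/R1.
P_R1 = (15.44)² / 1.80 = 132.5 W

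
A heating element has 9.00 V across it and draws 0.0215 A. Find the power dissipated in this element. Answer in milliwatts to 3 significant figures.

Both the voltage across and the current through the element are known, so P = V I applies directly.
P = 9.00 V × 0.02150 A = 0.1935 W

193 mW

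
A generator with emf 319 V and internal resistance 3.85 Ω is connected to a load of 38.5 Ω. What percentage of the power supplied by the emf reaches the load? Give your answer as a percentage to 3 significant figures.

Both r and R carry the same current, so the power split is just the resistance split: η = R/(R+r).
η = R / (R + r) = 38.5 / (38.5 + 3.85) = 0.9091

90.9 %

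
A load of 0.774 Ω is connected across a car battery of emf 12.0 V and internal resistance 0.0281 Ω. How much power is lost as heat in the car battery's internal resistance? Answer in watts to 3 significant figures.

6.29 W

r is in series with the load, so it carries the full circuit current — the loss in it is I²r.
I = ε / (r + R) = 12.0 / (0.0281 + 0.774) = 14.96 A
P_int = I² r = (14.96)² × 0.0281 = 6.289 W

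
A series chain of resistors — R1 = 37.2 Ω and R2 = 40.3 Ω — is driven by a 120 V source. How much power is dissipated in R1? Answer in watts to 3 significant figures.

The current is common to all series resistors; compute it, then apply P = I²R for the target.
R_total = 37.2 + 40.3 = 77.50 Ω
I = V / R_total = 120 / 77.50 = 1.548 A
P_R1 = I² × R1 = (1.548)² × 37.2 = 89.19 W

89.2 W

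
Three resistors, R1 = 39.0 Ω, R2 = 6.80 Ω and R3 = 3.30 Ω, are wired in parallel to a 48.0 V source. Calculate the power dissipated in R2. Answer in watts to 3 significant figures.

R2 sits directly across the source, so P = V²/R with V = 48.0 V.
P_R2 = V² / R2 = (48.0)² / 6.80 Ω = 338.8 W

339 W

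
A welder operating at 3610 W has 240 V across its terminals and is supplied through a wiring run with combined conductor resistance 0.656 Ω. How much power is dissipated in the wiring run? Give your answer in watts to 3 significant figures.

Only the current and the line resistance are needed for the I²R loss.
I = P / V = 3610 / 240 = 15.04 A through the wiring run.
P_line = I² R_line = (15.04)² × 0.656 = 148.4 W

148 W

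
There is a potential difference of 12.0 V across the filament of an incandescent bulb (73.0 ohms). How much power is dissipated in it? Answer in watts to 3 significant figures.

Voltage and resistance are given, so P = V²/R is the one-step route.
P = (12.0 V)² / 73.0 Ω = 1.973 W

1.97 W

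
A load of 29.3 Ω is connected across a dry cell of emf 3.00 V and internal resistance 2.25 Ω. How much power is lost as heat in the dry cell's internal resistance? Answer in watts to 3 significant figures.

0.0203 W

Internal loss is I²r, with I set by the total series resistance r+R.
I = ε / (r + R) = 3.00 / (2.25 + 29.3) = 0.09509 A
P_int = I² r = (0.09509)² × 2.25 = 0.02034 W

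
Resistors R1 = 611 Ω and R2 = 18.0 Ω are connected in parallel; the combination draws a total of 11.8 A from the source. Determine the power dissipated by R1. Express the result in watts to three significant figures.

Parallel branches share V, not I — compute V via R_eq, then use V²/R for the target branch.
1/R_eq = 1/611 + 1/18.0 ⇒ R_eq = 17.48 Ω
V = I_total × R_eq = 11.80 × 17.48 = 206.3 V
P_R1 = V² / R1 = (206.3)² / 611 = 69.67 W

69.7 W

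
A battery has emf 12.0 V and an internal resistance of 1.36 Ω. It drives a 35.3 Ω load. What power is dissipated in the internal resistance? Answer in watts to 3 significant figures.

The source's internal resistance is just another series element carrying I; its dissipation is I²r.
I = ε / (r + R) = 12.0 / (1.36 + 35.3) = 0.3273 A
P_int = I² r = (0.3273)² × 1.36 = 0.1457 W

0.146 W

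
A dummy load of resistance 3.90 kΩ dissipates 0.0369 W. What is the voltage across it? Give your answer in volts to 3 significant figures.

12.0 V

Inverting the appropriate power form: V = √(P R).
V = √(0.0369 × 3900) = 12.00 V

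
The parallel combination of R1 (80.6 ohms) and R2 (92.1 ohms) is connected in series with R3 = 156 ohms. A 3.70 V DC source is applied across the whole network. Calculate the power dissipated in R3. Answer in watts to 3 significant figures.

Combine R1 and R2 into their parallel equivalent first, reducing the network to two series resistors.
R_p = (80.6×92.1)/(80.6+92.1) = 42.98 Ω
R_total = R_p + 156 = 42.98 + 156 = 199.0 Ω
I = V / R_total = 3.70 / 199.0 = 0.01859 A
All the supply current flows through R3; use P = I²R3.
P_R3 = (0.01859)² × 156 = 0.05394 W

0.0539 W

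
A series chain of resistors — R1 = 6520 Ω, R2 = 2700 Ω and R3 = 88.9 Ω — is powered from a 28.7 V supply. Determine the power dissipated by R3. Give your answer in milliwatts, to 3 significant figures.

Since the resistors are in series they all carry the loop current I = V/R_total; the power in any one is I²R.
R_total = 6520 + 2700 + 88.9 = 9309 Ω
I = V / R_total = 28.7 / 9309 = 0.003083 A
P_R3 = I² × R3 = (0.003083)² × 88.9 = 0.0008450 W

0.845 mW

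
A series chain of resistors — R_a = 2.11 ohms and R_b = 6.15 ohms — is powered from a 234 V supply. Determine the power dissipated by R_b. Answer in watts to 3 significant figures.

4940 W

Series elements share the same current, so find I first, then use P = I²R.
R_total = 2.11 + 6.15 = 8.260 Ω
I = V / R_total = 234 / 8.260 = 28.33 A
P_R_b = I² × R_b = (28.33)² × 6.15 = 4936 W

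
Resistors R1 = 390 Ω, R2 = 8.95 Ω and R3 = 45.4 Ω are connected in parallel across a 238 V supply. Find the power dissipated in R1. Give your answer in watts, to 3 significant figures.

145 W

R1 sits directly across the source, so P = V²/R with V = 238 V.
P_R1 = V² / R1 = (238)² / 390 Ω = 145.2 W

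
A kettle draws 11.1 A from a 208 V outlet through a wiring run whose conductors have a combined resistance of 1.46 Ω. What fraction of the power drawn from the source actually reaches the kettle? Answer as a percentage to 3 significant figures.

The wiring run carries the full 11.1 A.
P_line = I² R_line = (11.10)² × 1.46 = 179.9 W
P_source = V I = 208 × 11.10 = 2309 W; P_load = 2129 W
η = P_load / P_source = 2129 / 2309 = 0.9221

92.2 %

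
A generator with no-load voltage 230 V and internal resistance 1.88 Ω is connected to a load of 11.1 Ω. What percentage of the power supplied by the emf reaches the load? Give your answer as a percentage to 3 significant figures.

85.5 %

Both r and R carry the same current, so the power split is just the resistance split: η = R/(R+r).
η = R / (R + r) = 11.1 / (11.1 + 1.88) = 0.8552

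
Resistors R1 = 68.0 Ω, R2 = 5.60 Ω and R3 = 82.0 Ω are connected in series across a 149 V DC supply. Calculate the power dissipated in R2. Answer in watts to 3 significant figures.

5.14 W

Every series element carries the same I. Get I from the total resistance, then P = I² × R2.
R_total = 68.0 + 5.60 + 82.0 = 155.6 Ω
I = V / R_total = 149 / 155.6 = 0.9576 A
P_R2 = I² × R2 = (0.9576)² × 5.60 = 5.135 W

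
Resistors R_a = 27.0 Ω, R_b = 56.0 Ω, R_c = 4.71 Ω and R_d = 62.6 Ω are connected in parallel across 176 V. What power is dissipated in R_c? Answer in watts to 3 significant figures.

6580 W

Every branch has 176 V across it, so for R_c the power is simply V²/R.
P_R_c = V² / R_c = (176)² / 4.71 Ω = 6577 W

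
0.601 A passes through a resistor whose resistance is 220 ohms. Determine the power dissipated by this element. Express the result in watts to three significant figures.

With I and R stated, P = I²R applies in one step.
P = (0.6010 A)² × 220 Ω = 79.46 W

79.5 W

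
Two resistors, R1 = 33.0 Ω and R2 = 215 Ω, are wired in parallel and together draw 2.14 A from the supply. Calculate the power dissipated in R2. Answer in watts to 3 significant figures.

We need the common branch voltage; get it from I_total × R_eq, then P = V²/R for the branch.
1/R_eq = 1/33.0 + 1/215 ⇒ R_eq = 28.61 Ω
V = I_total × R_eq = 2.140 × 28.61 = 61.22 V
P_R2 = V² / R2 = (61.22)² / 215 = 17.43 W

17.4 W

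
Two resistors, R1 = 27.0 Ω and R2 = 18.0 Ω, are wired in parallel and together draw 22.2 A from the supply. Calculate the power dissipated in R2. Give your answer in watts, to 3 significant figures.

We need the common branch voltage; get it from I_total × R_eq, then P = V²/R for the branch.
1/R_eq = 1/27.0 + 1/18.0 ⇒ R_eq = 10.80 Ω
V = I_total × R_eq = 22.20 × 10.80 = 239.8 V
P_R2 = V² / R2 = (239.8)² / 18.0 = 3194 W

3190 W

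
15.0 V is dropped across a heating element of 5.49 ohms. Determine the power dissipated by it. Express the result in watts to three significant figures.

Voltage and resistance are given, so P = V²/R is the one-step route.
P = (15.0 V)² / 5.49 Ω = 40.98 W

41.0 W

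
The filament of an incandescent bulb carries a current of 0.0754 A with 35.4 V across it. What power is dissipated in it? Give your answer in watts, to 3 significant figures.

2.67 W

With V and I both given, power follows immediately from P = V I.
P = 35.4 V × 0.07540 A = 2.669 W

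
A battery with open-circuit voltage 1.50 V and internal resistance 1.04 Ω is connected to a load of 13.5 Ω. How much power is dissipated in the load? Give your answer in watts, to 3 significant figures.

0.144 W

With r and R in series, I = ε/(r+R); the load dissipates I²R.
I = ε / (r + R) = 1.50 / (1.04 + 13.5) = 0.1032 A
P_load = I² R = (0.1032)² × 13.5 = 0.1437 W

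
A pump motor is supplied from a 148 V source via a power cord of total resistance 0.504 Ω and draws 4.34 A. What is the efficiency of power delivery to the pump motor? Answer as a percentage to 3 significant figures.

The power cord carries the full 4.34 A.
P_line = I² R_line = (4.340)² × 0.504 = 9.493 W
P_source = V I = 148 × 4.340 = 642.3 W; P_load = 632.8 W
η = P_load / P_source = 632.8 / 642.3 = 0.9852

98.5 %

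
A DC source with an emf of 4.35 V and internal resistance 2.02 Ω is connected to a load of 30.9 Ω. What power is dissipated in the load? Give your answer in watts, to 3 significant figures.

0.540 W

With r and R in series, I = ε/(r+R); the load dissipates I²R.
I = ε / (r + R) = 4.35 / (2.02 + 30.9) = 0.1321 A
P_load = I² R = (0.1321)² × 30.9 = 0.5395 W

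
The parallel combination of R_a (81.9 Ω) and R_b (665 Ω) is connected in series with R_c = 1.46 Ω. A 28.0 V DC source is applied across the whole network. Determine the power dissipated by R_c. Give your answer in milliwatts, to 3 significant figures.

207 mW

First find R_p for the parallel pair, then treat R_p + R_c as a series loop.
R_p = (81.9×665)/(81.9+665) = 72.92 Ω
R_total = R_p + 1.46 = 72.92 + 1.46 = 74.38 Ω
I = V / R_total = 28.0 / 74.38 = 0.3764 A
All the supply current flows through R_c; use P = I²R_c.
P_R_c = (0.3764)² × 1.46 = 0.2069 W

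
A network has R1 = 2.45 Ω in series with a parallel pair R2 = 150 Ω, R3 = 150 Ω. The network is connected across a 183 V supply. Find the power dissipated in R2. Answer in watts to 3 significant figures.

209 W

Collapse R2‖R3 to a single equivalent, reducing the network to two series elements.
R_p = (150×150)/(150+150) = 75.00 Ω
R_total = 2.45 + 75.00 = 77.45 Ω
I = V / R_total = 183 / 77.45 = 2.363 A
Voltage across the parallel pair: V_p = I × R_p = 2.363 × 75.00 = 177.2 V
With V_p across R2, its power is V_p²/R2.
P_R2 = (177.2)² / 150 = 209.4 W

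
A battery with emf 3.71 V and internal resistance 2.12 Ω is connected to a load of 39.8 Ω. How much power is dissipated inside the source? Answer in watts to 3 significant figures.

0.0166 W

The internal resistance carries the same current as the load; P_int = I²r.
I = ε / (r + R) = 3.71 / (2.12 + 39.8) = 0.08850 A
P_int = I² r = (0.08850)² × 2.12 = 0.01661 W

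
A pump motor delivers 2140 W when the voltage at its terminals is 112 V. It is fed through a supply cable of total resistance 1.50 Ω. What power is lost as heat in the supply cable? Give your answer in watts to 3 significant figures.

The supply cable and load are in series, so the same current flows in both; the loss is I²R_line.
I = P / V = 2140 / 112 = 19.11 A through the supply cable.
P_line = I² R_line = (19.11)² × 1.50 = 547.6 W

548 W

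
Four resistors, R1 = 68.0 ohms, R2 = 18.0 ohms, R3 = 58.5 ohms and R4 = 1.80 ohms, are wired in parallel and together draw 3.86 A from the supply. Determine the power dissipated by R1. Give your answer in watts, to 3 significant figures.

0.530 W

The branches share the same voltage, but only the total current is given — find V from the equivalent resistance first.
1/R_eq = 1/68.0 + 1/18.0 + 1/58.5 + 1/1.80 ⇒ R_eq = 1.555 Ω
V = I_total × R_eq = 3.860 × 1.555 = 6.004 V
P_R1 = V² / R1 = (6.004)² / 68.0 = 0.5301 W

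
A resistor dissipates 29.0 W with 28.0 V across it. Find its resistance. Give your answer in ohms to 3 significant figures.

From P = V I = I²R = V²/R, with the two given quantities we get R = V² / P.
R = (28.0)² / 29.0 = 27.03 Ω

27.0 Ω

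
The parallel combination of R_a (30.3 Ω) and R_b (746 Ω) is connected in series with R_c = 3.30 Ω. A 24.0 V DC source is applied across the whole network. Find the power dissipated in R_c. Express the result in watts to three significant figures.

1.81 W

Reduce the parallel combination to a single R_p; the circuit then becomes R_p in series with the remaining resistor.
R_p = (30.3×746)/(30.3+746) = 29.12 Ω
R_total = R_p + 3.30 = 29.12 + 3.30 = 32.42 Ω
I = V / R_total = 24.0 / 32.42 = 0.7403 A
All the supply current flows through R_c; use P = I²R_c.
P_R_c = (0.7403)² × 3.30 = 1.809 W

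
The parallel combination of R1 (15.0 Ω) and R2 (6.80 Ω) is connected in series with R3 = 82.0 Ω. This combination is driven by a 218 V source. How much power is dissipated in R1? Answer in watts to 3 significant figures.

Combine R1 and R2 into their parallel equivalent first, reducing the network to two series resistors.
R_p = (15.0×6.80)/(15.0+6.80) = 4.679 Ω
R_total = R_p + 82.0 = 4.679 + 82.0 = 86.68 Ω
I = V / R_total = 218 / 86.68 = 2.515 A
Voltage across the parallel pair: V_p = I × R_p = 2.515 × 4.679 = 11.77 V
R1 sits across V_p; its power is V_p²/R.
P_R1 = (11.77)² / 15.0 = 9.232 W

9.23 W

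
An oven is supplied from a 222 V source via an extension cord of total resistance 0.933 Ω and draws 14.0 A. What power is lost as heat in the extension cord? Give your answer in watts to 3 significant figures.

Only the current and the line resistance are needed for the I²R loss.
The extension cord carries the full 14.0 A.
P_line = I² R_line = (14.00)² × 0.933 = 182.9 W

183 W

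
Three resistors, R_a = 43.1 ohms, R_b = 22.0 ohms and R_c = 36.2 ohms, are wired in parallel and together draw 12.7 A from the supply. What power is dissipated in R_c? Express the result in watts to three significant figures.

481 W

Only the total current is stated, so first find the parallel equivalent to get the voltage across the combination.
1/R_eq = 1/43.1 + 1/22.0 + 1/36.2 ⇒ R_eq = 10.39 Ω
V = I_total × R_eq = 12.70 × 10.39 = 131.9 V
P_R_c = V² / R_c = (131.9)² / 36.2 = 480.6 W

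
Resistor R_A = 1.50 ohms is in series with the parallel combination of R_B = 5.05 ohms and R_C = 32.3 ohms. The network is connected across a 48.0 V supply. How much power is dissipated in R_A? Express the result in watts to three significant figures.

Replace R_B and R_C with their parallel equivalent so the circuit becomes R_A in series with R_p.
R_p = (5.05×32.3)/(5.05+32.3) = 4.367 Ω
R_total = 1.50 + 4.367 = 5.867 Ω
I = V / R_total = 48.0 / 5.867 = 8.181 A
R_A is in the main series path, so its power is I²R_A.
P_R_A = (8.181)² × 1.50 = 100.4 W

100 W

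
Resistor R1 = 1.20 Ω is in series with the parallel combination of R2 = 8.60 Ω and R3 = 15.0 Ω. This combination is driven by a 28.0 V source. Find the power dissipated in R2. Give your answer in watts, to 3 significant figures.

61.3 W

Reduce the parallel pair to R_p first; the network is then a simple series string.
R_p = (8.60×15.0)/(8.60+15.0) = 5.466 Ω
R_total = 1.20 + 5.466 = 6.666 Ω
I = V / R_total = 28.0 / 6.666 = 4.200 A
Voltage across the parallel pair: V_p = I × R_p = 4.200 × 5.466 = 22.96 V
With V_p across R2, its power is V_p²/R2.
P_R2 = (22.96)² / 8.60 = 61.30 W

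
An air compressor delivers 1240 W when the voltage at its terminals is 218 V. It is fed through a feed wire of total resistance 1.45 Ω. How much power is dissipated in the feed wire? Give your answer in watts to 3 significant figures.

Only the current and the line resistance are needed for the I²R loss.
I = P / V = 1240 / 218 = 5.688 A through the feed wire.
P_line = I² R_line = (5.688)² × 1.45 = 46.91 W

46.9 W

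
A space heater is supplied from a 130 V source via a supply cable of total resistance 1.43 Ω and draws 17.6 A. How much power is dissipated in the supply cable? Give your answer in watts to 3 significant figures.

Only the current and the line resistance are needed for the I²R loss.
The supply cable carries the full 17.6 A.
P_line = I² R_line = (17.60)² × 1.43 = 443.0 W

443 W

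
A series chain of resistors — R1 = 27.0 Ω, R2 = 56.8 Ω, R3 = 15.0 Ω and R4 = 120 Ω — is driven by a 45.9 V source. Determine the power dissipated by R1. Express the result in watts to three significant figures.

1.19 W

The current is common to all series resistors; compute it, then apply P = I²R for the target.
R_total = 27.0 + 56.8 + 15.0 + 120 = 218.8 Ω
I = V / R_total = 45.9 / 218.8 = 0.2098 A
P_R1 = I² × R1 = (0.2098)² × 27.0 = 1.188 W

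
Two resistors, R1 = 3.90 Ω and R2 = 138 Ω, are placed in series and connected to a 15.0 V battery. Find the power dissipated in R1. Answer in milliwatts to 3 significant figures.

43.6 mW

Series elements share the same current, so find I first, then use P = I²R.
R_total = 3.90 + 138 = 141.9 Ω
I = V / R_total = 15.0 / 141.9 = 0.1057 A
P_R1 = I² × R1 = (0.1057)² × 3.90 = 0.04358 W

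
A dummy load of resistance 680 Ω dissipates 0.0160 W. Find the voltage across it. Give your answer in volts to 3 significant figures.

3.30 V

Inverting the appropriate power form: V = √(P R).
V = √(0.0160 × 680) = 3.298 V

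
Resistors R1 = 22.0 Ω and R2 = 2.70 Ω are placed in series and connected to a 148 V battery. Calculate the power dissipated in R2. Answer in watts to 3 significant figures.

In a series string the same current flows through every resistor — find that current, then P = I²R for the one we want.
R_total = 22.0 + 2.70 = 24.70 Ω
I = V / R_total = 148 / 24.70 = 5.992 A
P_R2 = I² × R2 = (5.992)² × 2.70 = 96.94 W

96.9 W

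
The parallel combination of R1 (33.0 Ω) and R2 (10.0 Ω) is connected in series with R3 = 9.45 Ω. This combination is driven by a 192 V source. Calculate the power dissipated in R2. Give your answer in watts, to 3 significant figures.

Combine R1 and R2 into their parallel equivalent first, reducing the network to two series resistors.
R_p = (33.0×10.0)/(33.0+10.0) = 7.674 Ω
R_total = R_p + 9.45 = 7.674 + 9.45 = 17.12 Ω
I = V / R_total = 192 / 17.12 = 11.21 A
Voltage across the parallel pair: V_p = I × R_p = 11.21 × 7.674 = 86.05 V
Use P = V²/R for R2 with V = V_p.
P_R2 = (86.05)² / 10.0 = 740.4 W

740 W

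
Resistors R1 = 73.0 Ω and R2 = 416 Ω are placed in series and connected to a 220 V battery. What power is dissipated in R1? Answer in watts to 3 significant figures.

14.8 W

The current is common to all series resistors; compute it, then apply P = I²R for the target.
R_total = 73.0 + 416 = 489.0 Ω
I = V / R_total = 220 / 489.0 = 0.4499 A
P_R1 = I² × R1 = (0.4499)² × 73.0 = 14.78 W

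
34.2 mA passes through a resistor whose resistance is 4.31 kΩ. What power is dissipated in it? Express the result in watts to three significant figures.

Current and resistance are given, so P = I²R is the direct form.
P = (0.03420 A)² × 4310 Ω = 5.041 W

5.04 W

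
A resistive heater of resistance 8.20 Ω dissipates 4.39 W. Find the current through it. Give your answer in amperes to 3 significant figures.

0.732 A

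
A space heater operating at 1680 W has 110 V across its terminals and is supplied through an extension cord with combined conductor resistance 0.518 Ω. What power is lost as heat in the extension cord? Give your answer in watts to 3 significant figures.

121 W

The extension cord is a series resistance carrying the load current; its dissipation is I²R_line.
I = P / V = 1680 / 110 = 15.27 A through the extension cord.
P_line = I² R_line = (15.27)² × 0.518 = 120.8 W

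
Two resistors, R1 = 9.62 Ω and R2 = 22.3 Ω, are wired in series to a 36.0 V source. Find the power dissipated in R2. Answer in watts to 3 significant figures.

28.4 W

Since the resistors are in series they all carry the loop current I = V/R_total; the power in any one is I²R.
R_total = 9.62 + 22.3 = 31.92 Ω
I = V / R_total = 36.0 / 31.92 = 1.128 A
P_R2 = I² × R2 = (1.128)² × 22.3 = 28.37 W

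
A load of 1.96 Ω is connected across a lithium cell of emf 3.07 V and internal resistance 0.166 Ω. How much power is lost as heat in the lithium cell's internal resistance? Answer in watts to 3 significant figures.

0.346 W

The internal resistance carries the same current as the load; P_int = I²r.
I = ε / (r + R) = 3.07 / (0.166 + 1.96) = 1.444 A
P_int = I² r = (1.444)² × 0.166 = 0.3461 W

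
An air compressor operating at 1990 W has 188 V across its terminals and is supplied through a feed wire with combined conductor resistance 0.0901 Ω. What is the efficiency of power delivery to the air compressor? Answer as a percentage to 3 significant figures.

99.5 %

I = P / V = 1990 / 188 = 10.59 A through the feed wire.
P_line = I² R_line = (10.59)² × 0.0901 = 10.10 W
P_source = P_load + P_line = 1990 + 10.10 = 2000 W
η = P_load / P_source = 1990 / 2000 = 0.9950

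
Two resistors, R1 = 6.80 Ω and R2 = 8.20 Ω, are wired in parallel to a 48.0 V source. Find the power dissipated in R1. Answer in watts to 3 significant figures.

339 W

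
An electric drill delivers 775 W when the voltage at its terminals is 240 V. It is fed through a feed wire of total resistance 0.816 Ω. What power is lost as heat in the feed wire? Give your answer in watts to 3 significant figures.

Line loss is just I²R for the cable — we know both I and R_line directly.
I = P / V = 775 / 240 = 3.229 A through the feed wire.
P_line = I² R_line = (3.229)² × 0.816 = 8.509 W

8.51 W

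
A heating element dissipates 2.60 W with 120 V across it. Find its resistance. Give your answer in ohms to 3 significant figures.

Inverting the appropriate power form: R = V² / P.
R = (120)² / 2.60 = 5538 Ω

5540 Ω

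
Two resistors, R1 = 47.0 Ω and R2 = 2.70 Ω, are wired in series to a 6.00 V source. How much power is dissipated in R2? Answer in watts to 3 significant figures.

0.0394 W

Every series element carries the same I. Get I from the total resistance, then P = I² × R2.
R_total = 47.0 + 2.70 = 49.70 Ω
I = V / R_total = 6.00 / 49.70 = 0.1207 A
P_R2 = I² × R2 = (0.1207)² × 2.70 = 0.03935 W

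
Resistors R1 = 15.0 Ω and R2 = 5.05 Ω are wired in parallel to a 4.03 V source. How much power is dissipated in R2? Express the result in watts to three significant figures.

R2 sits directly across the source, so P = V²/R with V = 4.03 V.
P_R2 = V² / R2 = (4.03)² / 5.05 Ω = 3.216 W

3.22 W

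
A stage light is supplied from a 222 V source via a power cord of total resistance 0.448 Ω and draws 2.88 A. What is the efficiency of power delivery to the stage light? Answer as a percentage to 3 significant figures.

99.4 %

The power cord carries the full 2.88 A.
P_line = I² R_line = (2.880)² × 0.448 = 3.716 W
P_source = V I = 222 × 2.880 = 639.4 W; P_load = 635.6 W
η = P_load / P_source = 635.6 / 639.4 = 0.9942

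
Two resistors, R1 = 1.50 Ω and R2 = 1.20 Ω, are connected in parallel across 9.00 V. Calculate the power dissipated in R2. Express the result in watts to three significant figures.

67.5 W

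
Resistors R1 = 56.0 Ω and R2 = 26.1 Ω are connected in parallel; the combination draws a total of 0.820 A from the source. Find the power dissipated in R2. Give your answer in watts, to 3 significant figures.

8.17 W

We need the common branch voltage; get it from I_total × R_eq, then P = V²/R for the branch.
1/R_eq = 1/56.0 + 1/26.1 ⇒ R_eq = 17.80 Ω
V = I_total × R_eq = 0.8200 × 17.80 = 14.60 V
P_R2 = V² / R2 = (14.60)² / 26.1 = 8.165 W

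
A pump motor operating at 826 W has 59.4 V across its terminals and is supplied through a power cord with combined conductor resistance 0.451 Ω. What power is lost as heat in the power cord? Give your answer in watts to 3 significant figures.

87.2 W

The power cord is a series resistance carrying the load current; its dissipation is I²R_line.
I = P / V = 826 / 59.4 = 13.91 A through the power cord.
P_line = I² R_line = (13.91)² × 0.451 = 87.21 W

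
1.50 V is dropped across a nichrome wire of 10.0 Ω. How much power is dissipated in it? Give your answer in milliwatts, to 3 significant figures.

With V across and R both known, P = V²/R gives the dissipation directly.
P = (1.50 V)² / 10.0 Ω = 0.2250 W

225 mW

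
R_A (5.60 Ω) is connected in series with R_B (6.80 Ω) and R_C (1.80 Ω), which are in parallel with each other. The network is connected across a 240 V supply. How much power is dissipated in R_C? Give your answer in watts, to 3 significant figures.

Collapse R_B‖R_C to a single equivalent, reducing the network to two series elements.
R_p = (6.80×1.80)/(6.80+1.80) = 1.423 Ω
R_total = 5.60 + 1.423 = 7.023 Ω
I = V / R_total = 240 / 7.023 = 34.17 A
Voltage across the parallel pair: V_p = I × R_p = 34.17 × 1.423 = 48.64 V
R_C is across V_p, so use P = V²/R for that branch.
P_R_C = (48.64)² / 1.80 = 1314 W

1310 W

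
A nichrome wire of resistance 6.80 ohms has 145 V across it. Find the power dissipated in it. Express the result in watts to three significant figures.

We know the drop across the element and its resistance — P = V²/R, one step.
P = (145 V)² / 6.80 Ω = 3092 W

3090 W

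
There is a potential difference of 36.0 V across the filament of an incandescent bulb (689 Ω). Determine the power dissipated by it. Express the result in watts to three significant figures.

We know the drop across the element and its resistance — P = V²/R, one step.
P = (36.0 V)² / 689 Ω = 1.881 W

1.88 W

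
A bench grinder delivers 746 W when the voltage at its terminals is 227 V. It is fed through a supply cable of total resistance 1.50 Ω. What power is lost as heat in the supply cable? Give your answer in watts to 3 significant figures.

16.2 W

The supply cable is a series resistance carrying the load current; its dissipation is I²R_line.
I = P / V = 746 / 227 = 3.286 A through the supply cable.
P_line = I² R_line = (3.286)² × 1.50 = 16.20 W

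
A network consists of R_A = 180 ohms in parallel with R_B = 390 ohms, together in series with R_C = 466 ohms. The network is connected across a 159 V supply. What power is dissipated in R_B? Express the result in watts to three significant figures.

2.83 W

Reduce the parallel combination to a single R_p; the circuit then becomes R_p in series with the remaining resistor.
R_p = (180×390)/(180+390) = 123.2 Ω
R_total = R_p + 466 = 123.2 + 466 = 589.2 Ω
I = V / R_total = 159 / 589.2 = 0.2699 A
Voltage across the parallel pair: V_p = I × R_p = 0.2699 × 123.2 = 33.24 V
Use P = V²/R for R_B with V = V_p.
P_R_B = (33.24)² / 390 = 2.833 W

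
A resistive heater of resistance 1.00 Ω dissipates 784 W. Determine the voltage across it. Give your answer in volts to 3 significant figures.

28.0 V

Inverting the appropriate power form: V = √(P R).
V = √(784 × 1.00) = 28.00 V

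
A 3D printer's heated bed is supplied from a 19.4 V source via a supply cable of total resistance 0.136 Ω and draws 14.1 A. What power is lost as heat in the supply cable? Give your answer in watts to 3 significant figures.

Line loss is just I²R for the cable — we know both I and R_line directly.
The supply cable carries the full 14.1 A.
P_line = I² R_line = (14.10)² × 0.136 = 27.04 W

27.0 W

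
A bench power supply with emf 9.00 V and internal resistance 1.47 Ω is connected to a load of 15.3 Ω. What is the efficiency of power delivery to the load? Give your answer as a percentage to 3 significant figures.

91.2 %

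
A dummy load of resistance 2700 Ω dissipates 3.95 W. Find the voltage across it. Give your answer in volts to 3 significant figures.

Inverting the appropriate power form: V = √(P R).
V = √(3.95 × 2700) = 103.3 V

103 V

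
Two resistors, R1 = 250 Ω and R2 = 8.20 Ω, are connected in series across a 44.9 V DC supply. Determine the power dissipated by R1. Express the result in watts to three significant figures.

Series elements share the same current, so find I first, then use P = I²R.
R_total = 250 + 8.20 = 258.2 Ω
I = V / R_total = 44.9 / 258.2 = 0.1739 A
P_R1 = I² × R1 = (0.1739)² × 250 = 7.560 W

7.56 W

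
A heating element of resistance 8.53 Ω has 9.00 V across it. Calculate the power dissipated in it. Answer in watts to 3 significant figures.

9.50 W

V and R are stated; P = V²/R avoids computing the current.
P = (9.00 V)² / 8.53 Ω = 9.496 W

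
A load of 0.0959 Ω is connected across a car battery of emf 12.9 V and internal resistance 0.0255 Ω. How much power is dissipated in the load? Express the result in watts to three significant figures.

1080 W

With r and R in series, I = ε/(r+R); the load dissipates I²R.
I = ε / (r + R) = 12.9 / (0.0255 + 0.0959) = 106.3 A
P_load = I² R = (106.3)² × 0.0959 = 1083 W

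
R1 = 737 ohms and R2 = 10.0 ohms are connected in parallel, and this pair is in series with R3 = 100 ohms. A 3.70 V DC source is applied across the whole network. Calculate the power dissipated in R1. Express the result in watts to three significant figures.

Combine R1 and R2 into their parallel equivalent first, reducing the network to two series resistors.
R_p = (737×10.0)/(737+10.0) = 9.866 Ω
R_total = R_p + 100 = 9.866 + 100 = 109.9 Ω
I = V / R_total = 3.70 / 109.9 = 0.03368 A
Voltage across the parallel pair: V_p = I × R_p = 0.03368 × 9.866 = 0.3323 V
R1 has V_p across it, so P = V_p²/R1.
P_R1 = (0.3323)² / 737 = 0.0001498 W

0.000150 W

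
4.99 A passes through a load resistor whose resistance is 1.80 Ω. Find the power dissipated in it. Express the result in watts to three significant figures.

44.8 W

Knowing I and R, the power is just I²R — no need to find V first.
P = (4.990 A)² × 1.80 Ω = 44.82 W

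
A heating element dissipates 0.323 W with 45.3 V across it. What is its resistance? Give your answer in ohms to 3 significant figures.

6350 Ω

Rearranging the power relation for the two known quantities gives R = V² / P.
R = (45.3)² / 0.323 = 6353 Ω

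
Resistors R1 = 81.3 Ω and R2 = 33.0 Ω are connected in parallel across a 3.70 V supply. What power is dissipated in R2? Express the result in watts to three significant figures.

Parallel branches share the same voltage; P = V²/R gives the branch power in one step.
P_R2 = V² / R2 = (3.70)² / 33.0 Ω = 0.4148 W

0.415 W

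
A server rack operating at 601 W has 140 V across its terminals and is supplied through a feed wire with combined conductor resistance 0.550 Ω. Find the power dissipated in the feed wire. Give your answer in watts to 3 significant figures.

Line loss is just I²R for the cable — we know both I and R_line directly.
I = P / V = 601 / 140 = 4.293 A through the feed wire.
P_line = I² R_line = (4.293)² × 0.550 = 10.14 W

10.1 W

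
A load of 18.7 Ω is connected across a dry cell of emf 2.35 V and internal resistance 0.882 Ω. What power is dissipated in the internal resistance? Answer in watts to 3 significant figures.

0.0127 W

r is in series with the load, so it carries the full circuit current — the loss in it is I²r.
I = ε / (r + R) = 2.35 / (0.882 + 18.7) = 0.1200 A
P_int = I² r = (0.1200)² × 0.882 = 0.01270 W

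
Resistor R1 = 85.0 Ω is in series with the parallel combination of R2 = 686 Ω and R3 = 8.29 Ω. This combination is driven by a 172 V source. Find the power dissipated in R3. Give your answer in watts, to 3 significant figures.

Reduce the parallel pair to R_p first; the network is then a simple series string.
R_p = (686×8.29)/(686+8.29) = 8.191 Ω
R_total = 85.0 + 8.191 = 93.19 Ω
I = V / R_total = 172 / 93.19 = 1.846 A
Voltage across the parallel pair: V_p = I × R_p = 1.846 × 8.191 = 15.12 V
R3 sees V_p directly, so P = V_p² / R3.
P_R3 = (15.12)² / 8.29 = 27.57 W

27.6 W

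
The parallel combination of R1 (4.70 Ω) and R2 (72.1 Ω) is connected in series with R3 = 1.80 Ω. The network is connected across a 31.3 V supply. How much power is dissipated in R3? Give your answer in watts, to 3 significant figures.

Reduce the parallel combination to a single R_p; the circuit then becomes R_p in series with the remaining resistor.
R_p = (4.70×72.1)/(4.70+72.1) = 4.412 Ω
R_total = R_p + 1.80 = 4.412 + 1.80 = 6.212 Ω
I = V / R_total = 31.3 / 6.212 = 5.038 A
All the supply current flows through R3; use P = I²R3.
P_R3 = (5.038)² × 1.80 = 45.69 W

45.7 W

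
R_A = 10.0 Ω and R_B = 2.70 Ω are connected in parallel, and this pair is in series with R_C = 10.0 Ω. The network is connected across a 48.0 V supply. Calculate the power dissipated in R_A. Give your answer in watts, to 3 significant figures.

Collapse the R_A‖R_B pair into one equivalent R_p; then R_p and R_C form a series string.
R_p = (10.0×2.70)/(10.0+2.70) = 2.126 Ω
R_total = R_p + 10.0 = 2.126 + 10.0 = 12.13 Ω
I = V / R_total = 48.0 / 12.13 = 3.958 A
Voltage across the parallel pair: V_p = I × R_p = 3.958 × 2.126 = 8.416 V
Use P = V²/R for R_A with V = V_p.
P_R_A = (8.416)² / 10.0 = 7.082 W

7.08 W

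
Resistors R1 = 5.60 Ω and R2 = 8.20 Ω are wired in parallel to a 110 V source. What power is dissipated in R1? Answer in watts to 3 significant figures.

R1 sits directly across the source, so P = V²/R with V = 110 V.
P_R1 = V² / R1 = (110)² / 5.60 Ω = 2161 W

2160 W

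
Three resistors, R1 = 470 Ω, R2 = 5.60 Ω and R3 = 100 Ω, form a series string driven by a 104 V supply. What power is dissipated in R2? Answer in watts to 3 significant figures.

Every series element carries the same I. Get I from the total resistance, then P = I² × R2.
R_total = 470 + 5.60 + 100 = 575.6 Ω
I = V / R_total = 104 / 575.6 = 0.1807 A
P_R2 = I² × R2 = (0.1807)² × 5.60 = 0.1828 W

0.183 W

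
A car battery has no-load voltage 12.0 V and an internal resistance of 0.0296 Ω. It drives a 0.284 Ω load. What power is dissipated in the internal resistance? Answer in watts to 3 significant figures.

The source's internal resistance is just another series element carrying I; its dissipation is I²r.
I = ε / (r + R) = 12.0 / (0.0296 + 0.284) = 38.27 A
P_int = I² r = (38.27)² × 0.0296 = 43.34 W

43.3 W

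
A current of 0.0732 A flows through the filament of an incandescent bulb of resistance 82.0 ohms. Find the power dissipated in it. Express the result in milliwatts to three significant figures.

439 mW

With I and R stated, P = I²R applies in one step.
P = (0.07320 A)² × 82.0 Ω = 0.4394 W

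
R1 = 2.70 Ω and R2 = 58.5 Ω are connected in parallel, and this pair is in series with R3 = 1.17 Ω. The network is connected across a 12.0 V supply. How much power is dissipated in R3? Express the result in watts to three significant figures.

12.0 W

Reduce the parallel combination to a single R_p; the circuit then becomes R_p in series with the remaining resistor.
R_p = (2.70×58.5)/(2.70+58.5) = 2.581 Ω
R_total = R_p + 1.17 = 2.581 + 1.17 = 3.751 Ω
I = V / R_total = 12.0 / 3.751 = 3.199 A
R3 carries the full series current, so P = I²R.
P_R3 = (3.199)² × 1.17 = 11.98 W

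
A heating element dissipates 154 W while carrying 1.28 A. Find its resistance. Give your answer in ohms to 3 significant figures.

Rearranging the power relation for the two known quantities gives R = P / I².
R = 154 / (1.280)² = 93.99 Ω

94.0 Ω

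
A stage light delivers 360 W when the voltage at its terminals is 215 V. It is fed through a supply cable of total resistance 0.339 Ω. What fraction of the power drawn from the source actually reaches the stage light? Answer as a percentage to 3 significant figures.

I = P / V = 360 / 215 = 1.674 A through the supply cable.
P_line = I² R_line = (1.674)² × 0.339 = 0.9504 W
P_source = P_load + P_line = 360.0 + 0.9504 = 361.0 W
η = P_load / P_source = 360.0 / 361.0 = 0.9974

99.7 %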